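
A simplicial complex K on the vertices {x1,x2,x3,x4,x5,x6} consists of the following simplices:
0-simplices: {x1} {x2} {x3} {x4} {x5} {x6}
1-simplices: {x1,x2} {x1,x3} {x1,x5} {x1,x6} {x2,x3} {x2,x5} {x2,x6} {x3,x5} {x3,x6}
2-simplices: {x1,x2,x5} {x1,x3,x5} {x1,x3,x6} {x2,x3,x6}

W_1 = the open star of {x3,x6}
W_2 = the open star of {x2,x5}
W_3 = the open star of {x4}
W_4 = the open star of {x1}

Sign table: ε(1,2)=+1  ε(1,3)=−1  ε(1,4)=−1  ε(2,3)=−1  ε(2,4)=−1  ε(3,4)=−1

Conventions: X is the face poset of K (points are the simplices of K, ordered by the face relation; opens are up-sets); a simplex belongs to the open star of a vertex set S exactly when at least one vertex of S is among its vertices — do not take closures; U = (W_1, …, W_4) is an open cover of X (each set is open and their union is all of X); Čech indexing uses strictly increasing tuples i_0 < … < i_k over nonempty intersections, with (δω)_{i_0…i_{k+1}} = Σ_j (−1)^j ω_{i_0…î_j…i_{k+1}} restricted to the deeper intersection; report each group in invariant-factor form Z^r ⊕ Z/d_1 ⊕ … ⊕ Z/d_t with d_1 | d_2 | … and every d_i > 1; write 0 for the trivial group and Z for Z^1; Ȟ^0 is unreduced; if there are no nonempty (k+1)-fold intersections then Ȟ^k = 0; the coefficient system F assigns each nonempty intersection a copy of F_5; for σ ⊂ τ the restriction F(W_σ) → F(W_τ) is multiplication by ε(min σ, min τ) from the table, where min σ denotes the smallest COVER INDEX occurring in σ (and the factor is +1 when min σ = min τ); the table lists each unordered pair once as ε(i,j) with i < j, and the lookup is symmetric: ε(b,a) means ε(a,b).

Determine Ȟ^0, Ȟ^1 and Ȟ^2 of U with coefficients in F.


nonempty overlaps:
  W1={{x3},{x6},{x1,x3},{x1,x6},{x2,x3},{x2,x6},{x3,x5},{x3,x6},{x1,x3,x5},{x1,x3,x6},{x2,x3,x6}} W2={{x2},{x5},{x1,x2},{x1,x5},{x2,x3},{x2,x5},{x2,x6},{x3,x5},{x1,x2,x5},{x1,x3,x5},{x2,x3,x6}} W3={{x4}} W4={{x1},{x1,x2},{x1,x3},{x1,x5},{x1,x6},{x1,x2,x5},{x1,x3,x5},{x1,x3,x6}}
  W12={{x2,x3},{x2,x6},{x3,x5},{x1,x3,x5},{x2,x3,x6}} W14={{x1,x3},{x1,x6},{x1,x3,x5},{x1,x3,x6}} W24={{x1,x2},{x1,x5},{x1,x2,x5},{x1,x3,x5}}
  W124={{x1,x3,x5}}
C dims 4,3,1; δ0: rk_F5 2; δ1: rk_F5 1
degree 0: 4−2−0 = 2 → Ȟ^0 ≅ Z/5 ⊕ Z/5
degree 1: 3−1−2 = 0 → Ȟ^1 ≅ 0
degree 2: 1−0−1 = 0 → Ȟ^2 ≅ 0

Ȟ^0 ≅ Z/5 ⊕ Z/5, Ȟ^1 ≅ 0, Ȟ^2 ≅ 0


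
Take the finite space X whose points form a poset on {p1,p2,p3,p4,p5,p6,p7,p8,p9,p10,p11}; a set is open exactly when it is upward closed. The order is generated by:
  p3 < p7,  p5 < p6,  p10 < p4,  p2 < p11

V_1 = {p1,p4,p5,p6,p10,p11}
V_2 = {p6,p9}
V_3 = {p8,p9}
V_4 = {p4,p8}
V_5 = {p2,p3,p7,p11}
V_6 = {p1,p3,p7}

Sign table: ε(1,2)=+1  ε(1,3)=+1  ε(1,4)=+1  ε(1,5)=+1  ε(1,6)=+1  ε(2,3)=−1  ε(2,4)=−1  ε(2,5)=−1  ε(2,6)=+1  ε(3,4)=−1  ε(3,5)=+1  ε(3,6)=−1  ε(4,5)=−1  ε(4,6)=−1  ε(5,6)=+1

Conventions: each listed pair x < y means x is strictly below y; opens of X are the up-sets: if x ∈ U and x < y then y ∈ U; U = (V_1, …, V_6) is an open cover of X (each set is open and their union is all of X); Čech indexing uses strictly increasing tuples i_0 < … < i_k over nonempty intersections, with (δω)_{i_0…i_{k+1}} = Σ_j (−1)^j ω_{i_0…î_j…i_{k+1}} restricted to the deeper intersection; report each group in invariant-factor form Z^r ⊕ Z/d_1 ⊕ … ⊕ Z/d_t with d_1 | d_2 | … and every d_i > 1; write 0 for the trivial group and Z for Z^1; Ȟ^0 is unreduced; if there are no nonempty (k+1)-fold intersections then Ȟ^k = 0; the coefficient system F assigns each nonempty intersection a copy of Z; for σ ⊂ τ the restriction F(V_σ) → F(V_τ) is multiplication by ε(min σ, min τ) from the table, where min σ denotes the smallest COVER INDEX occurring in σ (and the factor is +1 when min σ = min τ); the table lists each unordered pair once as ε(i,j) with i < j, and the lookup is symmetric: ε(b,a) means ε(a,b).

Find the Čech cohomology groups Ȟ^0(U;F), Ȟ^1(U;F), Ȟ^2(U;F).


nerve of the cover:
  V12={p6} V14={p4} V15={p11} V16={p1} V23={p9} V34={p8} V56={p3,p7}
C dims 6,7; δ0: rk 5, SNF 1^5
Ȟ^0 = (6 − 5) − 0 = 1, so Ȟ^0 ≅ Z
Ȟ^1 = (7 − 0) − 5 = 2, so Ȟ^1 ≅ Z^2
Ȟ^2 = (0 − 0) − 0 = 0, so Ȟ^2 ≅ 0

Ȟ^0 ≅ Z,  Ȟ^1 ≅ Z^2,  Ȟ^2 ≅ 0


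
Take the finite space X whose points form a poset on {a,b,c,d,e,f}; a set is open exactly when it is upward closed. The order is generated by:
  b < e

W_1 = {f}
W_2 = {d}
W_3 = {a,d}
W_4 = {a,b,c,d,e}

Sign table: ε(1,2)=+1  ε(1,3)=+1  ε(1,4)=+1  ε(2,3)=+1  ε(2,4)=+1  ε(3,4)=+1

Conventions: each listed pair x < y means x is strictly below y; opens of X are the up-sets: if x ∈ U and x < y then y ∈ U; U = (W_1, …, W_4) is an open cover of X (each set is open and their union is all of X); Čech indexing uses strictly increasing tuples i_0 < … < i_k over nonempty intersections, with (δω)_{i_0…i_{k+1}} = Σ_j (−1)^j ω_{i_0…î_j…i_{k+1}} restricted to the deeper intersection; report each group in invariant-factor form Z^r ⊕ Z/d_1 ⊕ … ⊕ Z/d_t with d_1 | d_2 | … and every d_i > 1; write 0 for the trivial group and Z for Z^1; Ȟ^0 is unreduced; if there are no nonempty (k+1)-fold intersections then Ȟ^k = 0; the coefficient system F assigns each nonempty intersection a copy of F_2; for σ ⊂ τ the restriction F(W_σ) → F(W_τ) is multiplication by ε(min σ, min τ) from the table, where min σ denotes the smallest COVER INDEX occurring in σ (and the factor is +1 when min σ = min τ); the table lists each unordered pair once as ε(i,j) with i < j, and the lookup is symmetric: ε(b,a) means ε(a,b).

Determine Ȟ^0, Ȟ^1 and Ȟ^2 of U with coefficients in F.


cover nerve:
  W23={d} W24={d} W34={a,d}
  W234={d}
C dims 4,3,1; δ0: rk_F2 2; δ1: rk_F2 1
Ȟ^0: (4−2)−0=2 ⇒ Z/2 ⊕ Z/2
Ȟ^1: (3−1)−2=0 ⇒ 0
Ȟ^2: (1−0)−1=0 ⇒ 0

Ȟ^0 = Z/2 ⊕ Z/2,  Ȟ^1 = 0,  Ȟ^2 = 0


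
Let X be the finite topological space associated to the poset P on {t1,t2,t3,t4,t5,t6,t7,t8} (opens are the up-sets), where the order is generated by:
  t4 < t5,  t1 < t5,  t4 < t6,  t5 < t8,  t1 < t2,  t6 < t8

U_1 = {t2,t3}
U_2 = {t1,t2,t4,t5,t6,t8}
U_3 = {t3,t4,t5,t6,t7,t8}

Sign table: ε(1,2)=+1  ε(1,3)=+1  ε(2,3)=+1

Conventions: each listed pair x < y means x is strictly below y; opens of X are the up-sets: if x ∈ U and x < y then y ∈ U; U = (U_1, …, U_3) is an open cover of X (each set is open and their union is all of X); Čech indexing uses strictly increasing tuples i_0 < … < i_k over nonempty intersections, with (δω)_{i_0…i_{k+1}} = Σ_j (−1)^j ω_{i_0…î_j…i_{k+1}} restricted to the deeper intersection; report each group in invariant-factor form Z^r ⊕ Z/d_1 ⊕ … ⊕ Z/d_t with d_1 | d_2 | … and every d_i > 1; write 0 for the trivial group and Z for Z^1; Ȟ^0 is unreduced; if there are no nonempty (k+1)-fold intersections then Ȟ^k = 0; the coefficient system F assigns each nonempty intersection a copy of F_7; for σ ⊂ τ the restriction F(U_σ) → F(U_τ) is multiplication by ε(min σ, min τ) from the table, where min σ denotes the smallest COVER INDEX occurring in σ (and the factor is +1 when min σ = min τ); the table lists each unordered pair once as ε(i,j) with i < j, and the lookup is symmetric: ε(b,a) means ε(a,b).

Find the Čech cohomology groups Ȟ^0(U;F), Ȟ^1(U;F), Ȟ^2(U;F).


Ȟ^0 ≅ Z/7,  Ȟ^1 ≅ Z/7,  Ȟ^2 ≅ 0

nerve of the cover:
  U12={t2} U13={t3} U23={t4,t5,t6,t8}
C dims 3,3; δ0: rk_F7 2
Ȟ^0 = (3 − 2) − 0 = 1, so Ȟ^0 ≅ Z/7
Ȟ^1 = (3 − 0) − 2 = 1, so Ȟ^1 ≅ Z/7
Ȟ^2 = (0 − 0) − 0 = 0, so Ȟ^2 ≅ 0


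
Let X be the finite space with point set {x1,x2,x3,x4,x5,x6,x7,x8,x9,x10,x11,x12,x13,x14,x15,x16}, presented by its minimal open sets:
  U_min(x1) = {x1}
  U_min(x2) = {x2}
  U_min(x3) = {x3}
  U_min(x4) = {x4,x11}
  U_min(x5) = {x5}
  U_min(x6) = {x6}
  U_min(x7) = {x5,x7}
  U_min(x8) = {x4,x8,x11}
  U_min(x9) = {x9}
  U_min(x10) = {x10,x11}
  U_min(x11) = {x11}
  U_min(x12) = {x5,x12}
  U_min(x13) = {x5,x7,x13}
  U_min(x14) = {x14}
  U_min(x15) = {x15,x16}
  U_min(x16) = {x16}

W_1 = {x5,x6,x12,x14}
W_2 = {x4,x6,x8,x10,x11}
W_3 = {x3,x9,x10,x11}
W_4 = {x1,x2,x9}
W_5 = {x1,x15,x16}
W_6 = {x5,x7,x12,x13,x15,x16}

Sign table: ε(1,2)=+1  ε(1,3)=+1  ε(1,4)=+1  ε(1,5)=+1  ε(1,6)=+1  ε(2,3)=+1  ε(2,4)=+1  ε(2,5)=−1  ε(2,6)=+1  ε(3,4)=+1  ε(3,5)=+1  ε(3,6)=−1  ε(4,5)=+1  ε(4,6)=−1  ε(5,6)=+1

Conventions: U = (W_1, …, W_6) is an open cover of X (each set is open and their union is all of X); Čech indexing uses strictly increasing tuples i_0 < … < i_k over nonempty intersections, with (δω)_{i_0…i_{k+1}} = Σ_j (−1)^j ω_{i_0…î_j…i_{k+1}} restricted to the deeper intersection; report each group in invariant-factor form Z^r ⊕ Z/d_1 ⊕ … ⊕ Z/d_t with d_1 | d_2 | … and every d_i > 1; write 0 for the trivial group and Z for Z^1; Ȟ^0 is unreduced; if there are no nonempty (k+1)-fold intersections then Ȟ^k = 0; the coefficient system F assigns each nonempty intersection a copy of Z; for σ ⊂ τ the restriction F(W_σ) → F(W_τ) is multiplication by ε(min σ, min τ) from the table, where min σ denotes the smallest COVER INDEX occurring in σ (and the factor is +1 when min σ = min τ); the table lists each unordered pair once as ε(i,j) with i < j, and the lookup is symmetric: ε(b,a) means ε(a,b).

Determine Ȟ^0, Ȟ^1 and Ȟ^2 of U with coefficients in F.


Ȟ^0 = Z; Ȟ^1 = Z; Ȟ^2 = 0

cover nerve:
  W12={x6} W16={x5,x12} W23={x10,x11} W34={x9} W45={x1} W56={x15,x16}
C dims 6,6; δ0: rk 5, SNF 1^5
Ȟ^0: (6−5)−0=1 ⇒ Z
Ȟ^1: (6−0)−5=1 ⇒ Z
Ȟ^2: (0−0)−0=0 ⇒ 0


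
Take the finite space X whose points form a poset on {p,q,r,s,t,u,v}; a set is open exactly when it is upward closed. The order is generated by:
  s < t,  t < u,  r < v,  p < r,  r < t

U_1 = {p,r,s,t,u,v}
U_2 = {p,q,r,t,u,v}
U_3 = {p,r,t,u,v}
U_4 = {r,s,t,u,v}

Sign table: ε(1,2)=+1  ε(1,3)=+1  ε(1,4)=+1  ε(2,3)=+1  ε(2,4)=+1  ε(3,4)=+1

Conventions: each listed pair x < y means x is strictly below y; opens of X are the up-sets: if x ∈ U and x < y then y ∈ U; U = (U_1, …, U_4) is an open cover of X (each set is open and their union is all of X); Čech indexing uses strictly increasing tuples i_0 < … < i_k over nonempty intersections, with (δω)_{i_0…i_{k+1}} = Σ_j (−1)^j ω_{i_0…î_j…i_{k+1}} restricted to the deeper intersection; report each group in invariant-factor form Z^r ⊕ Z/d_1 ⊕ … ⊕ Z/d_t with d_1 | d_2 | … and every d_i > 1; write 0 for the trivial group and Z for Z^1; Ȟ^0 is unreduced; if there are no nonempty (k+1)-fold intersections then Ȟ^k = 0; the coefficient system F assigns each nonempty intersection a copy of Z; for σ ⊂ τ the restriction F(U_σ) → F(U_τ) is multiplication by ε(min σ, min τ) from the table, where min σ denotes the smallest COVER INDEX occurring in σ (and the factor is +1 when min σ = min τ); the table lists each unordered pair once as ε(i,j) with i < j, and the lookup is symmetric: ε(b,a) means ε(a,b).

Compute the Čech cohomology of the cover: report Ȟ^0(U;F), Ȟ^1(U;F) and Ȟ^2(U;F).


Ȟ^0 = Z; Ȟ^1 = 0; Ȟ^2 = 0

cover nerve:
  U12={p,r,t,u,v} U13={p,r,t,u,v} U14={r,s,t,u,v} U23={p,r,t,u,v} U24={r,t,u,v} U34={r,t,u,v}
  U123={p,r,t,u,v} U124={r,t,u,v} U134={r,t,u,v} U234={r,t,u,v}
  U1234={r,t,u,v}
C dims 4,6,4,1; δ0: rk 3, SNF 1^3; δ1: rk 3, SNF 1^3; δ2: rk 1, SNF 1^1
Ȟ^0: (4−3)−0=1 ⇒ Z
Ȟ^1: (6−3)−3=0 ⇒ 0
Ȟ^2: (4−1)−3=0 ⇒ 0


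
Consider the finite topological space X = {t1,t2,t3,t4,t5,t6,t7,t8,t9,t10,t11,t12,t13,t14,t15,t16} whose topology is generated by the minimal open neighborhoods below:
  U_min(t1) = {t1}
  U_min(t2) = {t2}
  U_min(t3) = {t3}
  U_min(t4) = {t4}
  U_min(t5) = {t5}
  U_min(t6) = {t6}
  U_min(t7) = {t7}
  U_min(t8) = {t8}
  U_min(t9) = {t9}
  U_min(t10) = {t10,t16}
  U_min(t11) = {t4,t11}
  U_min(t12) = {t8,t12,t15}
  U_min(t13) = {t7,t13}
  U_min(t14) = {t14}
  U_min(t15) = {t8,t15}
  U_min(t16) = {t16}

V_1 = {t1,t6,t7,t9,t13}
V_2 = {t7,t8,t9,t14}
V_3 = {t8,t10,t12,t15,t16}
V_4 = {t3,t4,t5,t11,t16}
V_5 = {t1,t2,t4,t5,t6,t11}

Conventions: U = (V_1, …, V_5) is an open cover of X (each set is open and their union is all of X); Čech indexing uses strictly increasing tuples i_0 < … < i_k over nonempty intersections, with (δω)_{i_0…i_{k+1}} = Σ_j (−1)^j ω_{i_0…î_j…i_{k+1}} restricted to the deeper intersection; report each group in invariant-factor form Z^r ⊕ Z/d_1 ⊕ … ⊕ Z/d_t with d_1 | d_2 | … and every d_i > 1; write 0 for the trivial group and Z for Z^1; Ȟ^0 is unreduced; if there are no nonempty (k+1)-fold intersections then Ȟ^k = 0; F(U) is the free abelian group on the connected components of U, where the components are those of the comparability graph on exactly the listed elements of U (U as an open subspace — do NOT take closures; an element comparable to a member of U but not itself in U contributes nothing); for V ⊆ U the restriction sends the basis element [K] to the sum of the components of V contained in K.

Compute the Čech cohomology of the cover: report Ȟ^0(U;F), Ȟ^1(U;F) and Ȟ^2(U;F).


Ȟ^0(U;F) ≅ Z^11, Ȟ^1(U;F) ≅ 0 and Ȟ^2(U;F) ≅ 0

intersection data:
  V12={t7,t9} V15={t1,t6} V23={t8} V34={t16} V45={t4,t5,t11}
components per intersection:
  V1: {t1} {t6} {t7,t13} {t9}
  V2: {t7} {t8} {t9} {t14}
  V3: {t8,t12,t15} {t10,t16}
  V4: {t3} {t4,t11} {t5} {t16}
  V5: {t1} {t2} {t4,t11} {t5} {t6}
  V12: {t7} {t9}
  V15: {t1} {t6}
  V23: {t8}
  V34: {t16}
  V45: {t4,t11} {t5}
C dims 19,8; δ0: rk 8, SNF 1^8
Ȟ^0 = (19 − 8) − 0 = 11, so Ȟ^0 ≅ Z^11
Ȟ^1 = (8 − 0) − 8 = 0, so Ȟ^1 ≅ 0
Ȟ^2 = (0 − 0) − 0 = 0, so Ȟ^2 ≅ 0


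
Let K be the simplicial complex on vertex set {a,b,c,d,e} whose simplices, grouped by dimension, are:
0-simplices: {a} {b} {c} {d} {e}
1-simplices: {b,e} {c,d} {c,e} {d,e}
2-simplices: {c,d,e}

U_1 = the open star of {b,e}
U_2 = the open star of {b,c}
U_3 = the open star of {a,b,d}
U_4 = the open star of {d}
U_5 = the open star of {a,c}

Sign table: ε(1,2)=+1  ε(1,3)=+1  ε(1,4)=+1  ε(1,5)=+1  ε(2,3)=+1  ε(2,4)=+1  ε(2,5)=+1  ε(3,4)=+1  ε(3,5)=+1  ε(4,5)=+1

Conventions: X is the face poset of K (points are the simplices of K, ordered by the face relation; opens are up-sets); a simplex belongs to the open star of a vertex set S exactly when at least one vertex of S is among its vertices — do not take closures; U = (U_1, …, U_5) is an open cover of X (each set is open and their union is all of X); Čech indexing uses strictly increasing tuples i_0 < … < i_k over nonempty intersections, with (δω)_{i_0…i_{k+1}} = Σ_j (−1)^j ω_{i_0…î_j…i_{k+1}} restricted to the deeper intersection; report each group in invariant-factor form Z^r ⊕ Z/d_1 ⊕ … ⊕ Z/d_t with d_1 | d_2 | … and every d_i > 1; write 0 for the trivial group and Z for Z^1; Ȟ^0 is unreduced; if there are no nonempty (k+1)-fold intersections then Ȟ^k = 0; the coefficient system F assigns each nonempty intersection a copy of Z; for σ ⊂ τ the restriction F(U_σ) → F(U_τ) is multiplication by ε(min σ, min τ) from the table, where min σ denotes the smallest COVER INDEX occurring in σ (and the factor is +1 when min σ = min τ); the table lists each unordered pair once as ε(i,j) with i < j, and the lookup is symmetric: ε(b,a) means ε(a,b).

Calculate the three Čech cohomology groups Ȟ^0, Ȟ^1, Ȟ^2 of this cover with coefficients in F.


nerve simplices:
  U1={{b},{e},{b,e},{c,e},{d,e},{c,d,e}} U2={{b},{c},{b,e},{c,d},{c,e},{c,d,e}} U3={{a},{b},{d},{b,e},{c,d},{d,e},{c,d,e}} U4={{d},{c,d},{d,e},{c,d,e}} U5={{a},{c},{c,d},{c,e},{c,d,e}}
  U12={{b},{b,e},{c,e},{c,d,e}} U13={{b},{b,e},{d,e},{c,d,e}} U14={{d,e},{c,d,e}} U15={{c,e},{c,d,e}} U23={{b},{b,e},{c,d},{c,d,e}} U24={{c,d},{c,d,e}} U25={{c},{c,d},{c,e},{c,d,e}} U34={{d},{c,d},{d,e},{c,d,e}} U35={{a},{c,d},{c,d,e}} U45={{c,d},{c,d,e}}
  U123={{b},{b,e},{c,d,e}} U124={{c,d,e}} U125={{c,e},{c,d,e}} U134={{d,e},{c,d,e}} U135={{c,d,e}} U145={{c,d,e}} U234={{c,d},{c,d,e}} U235={{c,d},{c,d,e}} U245={{c,d},{c,d,e}} U345={{c,d},{c,d,e}}
  U1234={{c,d,e}} U1235={{c,d,e}} U1245={{c,d,e}} U1345={{c,d,e}} U2345={{c,d},{c,d,e}}
  U12345={{c,d,e}}
C dims 5,10,10,5; δ0: rk 4, SNF 1^4; δ1: rk 6, SNF 1^6; δ2: rk 4, SNF 1^4
degree 0: 5−4−0 = 1 → Ȟ^0 ≅ Z
degree 1: 10−6−4 = 0 → Ȟ^1 ≅ 0
degree 2: 10−4−6 = 0 → Ȟ^2 ≅ 0

Ȟ^0 = Z,  Ȟ^1 = 0,  Ȟ^2 = 0


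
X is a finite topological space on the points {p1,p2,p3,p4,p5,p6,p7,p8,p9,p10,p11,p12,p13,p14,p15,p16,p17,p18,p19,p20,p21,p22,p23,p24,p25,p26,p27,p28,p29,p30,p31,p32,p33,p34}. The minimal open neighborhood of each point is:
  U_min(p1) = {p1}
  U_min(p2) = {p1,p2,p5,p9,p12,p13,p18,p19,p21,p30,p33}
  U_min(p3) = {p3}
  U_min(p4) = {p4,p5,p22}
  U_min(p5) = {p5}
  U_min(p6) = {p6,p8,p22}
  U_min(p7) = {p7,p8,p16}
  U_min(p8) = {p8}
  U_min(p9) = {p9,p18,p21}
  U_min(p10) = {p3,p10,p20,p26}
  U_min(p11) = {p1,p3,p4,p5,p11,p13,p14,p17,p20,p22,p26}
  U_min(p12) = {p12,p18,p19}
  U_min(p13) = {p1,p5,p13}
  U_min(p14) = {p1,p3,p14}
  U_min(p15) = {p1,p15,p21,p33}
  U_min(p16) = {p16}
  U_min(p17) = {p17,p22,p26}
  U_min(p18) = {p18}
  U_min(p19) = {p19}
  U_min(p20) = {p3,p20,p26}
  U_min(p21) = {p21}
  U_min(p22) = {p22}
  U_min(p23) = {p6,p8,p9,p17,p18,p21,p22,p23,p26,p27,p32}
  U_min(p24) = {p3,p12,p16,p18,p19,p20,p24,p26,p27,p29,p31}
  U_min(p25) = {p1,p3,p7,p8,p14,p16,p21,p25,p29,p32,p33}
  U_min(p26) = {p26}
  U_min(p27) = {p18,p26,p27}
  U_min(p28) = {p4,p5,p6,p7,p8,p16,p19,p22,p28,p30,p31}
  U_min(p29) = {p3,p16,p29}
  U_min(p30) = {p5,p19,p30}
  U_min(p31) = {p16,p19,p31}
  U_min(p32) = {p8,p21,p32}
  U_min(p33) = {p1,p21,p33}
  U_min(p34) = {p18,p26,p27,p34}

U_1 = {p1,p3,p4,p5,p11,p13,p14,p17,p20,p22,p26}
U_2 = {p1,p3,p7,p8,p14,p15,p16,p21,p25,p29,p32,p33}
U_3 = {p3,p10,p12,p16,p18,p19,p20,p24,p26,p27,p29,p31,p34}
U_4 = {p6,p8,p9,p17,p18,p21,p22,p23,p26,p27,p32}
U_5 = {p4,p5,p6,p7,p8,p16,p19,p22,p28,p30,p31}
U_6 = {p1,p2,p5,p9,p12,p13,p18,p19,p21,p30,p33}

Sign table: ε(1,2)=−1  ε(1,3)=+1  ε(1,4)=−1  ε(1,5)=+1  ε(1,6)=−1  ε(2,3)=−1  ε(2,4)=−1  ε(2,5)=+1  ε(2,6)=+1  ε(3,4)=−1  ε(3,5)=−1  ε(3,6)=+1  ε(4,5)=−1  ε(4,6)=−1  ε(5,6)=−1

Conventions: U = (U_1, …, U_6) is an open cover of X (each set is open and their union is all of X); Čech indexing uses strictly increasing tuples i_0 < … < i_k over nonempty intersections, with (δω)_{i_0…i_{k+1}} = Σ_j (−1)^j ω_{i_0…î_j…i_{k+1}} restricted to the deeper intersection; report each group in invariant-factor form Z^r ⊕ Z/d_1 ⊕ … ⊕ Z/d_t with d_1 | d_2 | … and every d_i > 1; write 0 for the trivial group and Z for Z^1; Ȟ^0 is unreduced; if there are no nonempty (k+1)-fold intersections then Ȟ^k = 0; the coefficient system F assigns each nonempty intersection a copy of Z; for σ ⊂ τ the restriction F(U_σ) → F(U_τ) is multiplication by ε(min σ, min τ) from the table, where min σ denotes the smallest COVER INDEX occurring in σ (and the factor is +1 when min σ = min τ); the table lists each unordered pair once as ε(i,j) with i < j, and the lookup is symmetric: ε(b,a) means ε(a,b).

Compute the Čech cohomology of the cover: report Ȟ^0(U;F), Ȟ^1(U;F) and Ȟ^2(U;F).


nonempty intersections:
  U12={p1,p3,p14} U13={p3,p20,p26} U14={p17,p22,p26} U15={p4,p5,p22} U16={p1,p5,p13} U23={p3,p16,p29} U24={p8,p21,p32} U25={p7,p8,p16} U26={p1,p21,p33} U34={p18,p26,p27} U35={p16,p19,p31} U36={p12,p18,p19} U45={p6,p8,p22} U46={p9,p18,p21} U56={p5,p19,p30}
  U123={p3} U126={p1} U134={p26} U145={p22} U156={p5} U235={p16} U245={p8} U246={p21} U346={p18} U356={p19}
C dims 6,15,10; δ0: rk 6, SNF 1^5·2; δ1: rk 9, SNF 1^9
Ȟ^0: (6−6)−0=0 ⇒ 0
Ȟ^1: (15−9)−6=0 plus torsion [2] ⇒ Z/2
Ȟ^2: (10−0)−9=1 ⇒ Z

Ȟ^0 = 0,  Ȟ^1 = Z/2,  Ȟ^2 = Z


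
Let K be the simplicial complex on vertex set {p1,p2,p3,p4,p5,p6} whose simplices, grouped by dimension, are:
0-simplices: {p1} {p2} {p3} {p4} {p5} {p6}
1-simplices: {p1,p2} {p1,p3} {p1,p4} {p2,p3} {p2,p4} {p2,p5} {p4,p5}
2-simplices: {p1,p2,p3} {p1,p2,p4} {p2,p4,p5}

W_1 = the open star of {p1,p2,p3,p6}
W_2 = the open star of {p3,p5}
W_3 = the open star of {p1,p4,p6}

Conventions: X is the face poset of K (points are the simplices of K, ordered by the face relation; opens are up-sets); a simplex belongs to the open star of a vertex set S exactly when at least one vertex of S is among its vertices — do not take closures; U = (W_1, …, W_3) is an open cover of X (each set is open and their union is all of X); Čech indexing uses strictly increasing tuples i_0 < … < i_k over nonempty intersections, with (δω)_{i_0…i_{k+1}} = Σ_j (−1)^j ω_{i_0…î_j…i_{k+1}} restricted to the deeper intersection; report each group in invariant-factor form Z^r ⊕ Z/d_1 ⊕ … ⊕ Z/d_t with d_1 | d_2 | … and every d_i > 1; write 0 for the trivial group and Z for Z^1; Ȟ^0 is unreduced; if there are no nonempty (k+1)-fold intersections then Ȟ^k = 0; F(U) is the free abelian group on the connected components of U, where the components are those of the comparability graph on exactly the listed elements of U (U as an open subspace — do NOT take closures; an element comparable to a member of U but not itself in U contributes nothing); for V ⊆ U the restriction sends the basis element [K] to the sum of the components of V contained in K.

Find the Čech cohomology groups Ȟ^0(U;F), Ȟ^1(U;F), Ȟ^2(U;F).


nonempty overlaps:
  W1={{p1},{p2},{p3},{p6},{p1,p2},{p1,p3},{p1,p4},{p2,p3},{p2,p4},{p2,p5},{p1,p2,p3},{p1,p2,p4},{p2,p4,p5}} W2={{p3},{p5},{p1,p3},{p2,p3},{p2,p5},{p4,p5},{p1,p2,p3},{p2,p4,p5}} W3={{p1},{p4},{p6},{p1,p2},{p1,p3},{p1,p4},{p2,p4},{p4,p5},{p1,p2,p3},{p1,p2,p4},{p2,p4,p5}}
  W12={{p3},{p1,p3},{p2,p3},{p2,p5},{p1,p2,p3},{p2,p4,p5}} W13={{p1},{p6},{p1,p2},{p1,p3},{p1,p4},{p2,p4},{p1,p2,p3},{p1,p2,p4},{p2,p4,p5}} W23={{p1,p3},{p4,p5},{p1,p2,p3},{p2,p4,p5}}
  W123={{p1,p3},{p1,p2,p3},{p2,p4,p5}}
components per intersection:
  W1: {{p1},{p2},{p3},{p1,p2},{p1,p3},{p1,p4},{p2,p3},{p2,p4},{p2,p5},{p1,p2,p3},{p1,p2,p4},{p2,p4,p5}} {{p6}}
  W2: {{p3},{p1,p3},{p2,p3},{p1,p2,p3}} {{p5},{p2,p5},{p4,p5},{p2,p4,p5}}
  W3: {{p1},{p4},{p1,p2},{p1,p3},{p1,p4},{p2,p4},{p4,p5},{p1,p2,p3},{p1,p2,p4},{p2,p4,p5}} {{p6}}
  W12: {{p3},{p1,p3},{p2,p3},{p1,p2,p3}} {{p2,p5},{p2,p4,p5}}
  W13: {{p1},{p1,p2},{p1,p3},{p1,p4},{p2,p4},{p1,p2,p3},{p1,p2,p4},{p2,p4,p5}} {{p6}}
  W23: {{p1,p3},{p1,p2,p3}} {{p4,p5},{p2,p4,p5}}
  W123: {{p1,p3},{p1,p2,p3}} {{p2,p4,p5}}
C dims 6,6,2; δ0: rk 4, SNF 1^4; δ1: rk 2, SNF 1^2
degree 0: 6−4−0 = 2 → Ȟ^0 ≅ Z^2
degree 1: 6−2−4 = 0 → Ȟ^1 ≅ 0
degree 2: 2−0−2 = 0 → Ȟ^2 ≅ 0

Ȟ^0(U;F) ≅ Z^2; Ȟ^1(U;F) ≅ 0; Ȟ^2(U;F) ≅ 0


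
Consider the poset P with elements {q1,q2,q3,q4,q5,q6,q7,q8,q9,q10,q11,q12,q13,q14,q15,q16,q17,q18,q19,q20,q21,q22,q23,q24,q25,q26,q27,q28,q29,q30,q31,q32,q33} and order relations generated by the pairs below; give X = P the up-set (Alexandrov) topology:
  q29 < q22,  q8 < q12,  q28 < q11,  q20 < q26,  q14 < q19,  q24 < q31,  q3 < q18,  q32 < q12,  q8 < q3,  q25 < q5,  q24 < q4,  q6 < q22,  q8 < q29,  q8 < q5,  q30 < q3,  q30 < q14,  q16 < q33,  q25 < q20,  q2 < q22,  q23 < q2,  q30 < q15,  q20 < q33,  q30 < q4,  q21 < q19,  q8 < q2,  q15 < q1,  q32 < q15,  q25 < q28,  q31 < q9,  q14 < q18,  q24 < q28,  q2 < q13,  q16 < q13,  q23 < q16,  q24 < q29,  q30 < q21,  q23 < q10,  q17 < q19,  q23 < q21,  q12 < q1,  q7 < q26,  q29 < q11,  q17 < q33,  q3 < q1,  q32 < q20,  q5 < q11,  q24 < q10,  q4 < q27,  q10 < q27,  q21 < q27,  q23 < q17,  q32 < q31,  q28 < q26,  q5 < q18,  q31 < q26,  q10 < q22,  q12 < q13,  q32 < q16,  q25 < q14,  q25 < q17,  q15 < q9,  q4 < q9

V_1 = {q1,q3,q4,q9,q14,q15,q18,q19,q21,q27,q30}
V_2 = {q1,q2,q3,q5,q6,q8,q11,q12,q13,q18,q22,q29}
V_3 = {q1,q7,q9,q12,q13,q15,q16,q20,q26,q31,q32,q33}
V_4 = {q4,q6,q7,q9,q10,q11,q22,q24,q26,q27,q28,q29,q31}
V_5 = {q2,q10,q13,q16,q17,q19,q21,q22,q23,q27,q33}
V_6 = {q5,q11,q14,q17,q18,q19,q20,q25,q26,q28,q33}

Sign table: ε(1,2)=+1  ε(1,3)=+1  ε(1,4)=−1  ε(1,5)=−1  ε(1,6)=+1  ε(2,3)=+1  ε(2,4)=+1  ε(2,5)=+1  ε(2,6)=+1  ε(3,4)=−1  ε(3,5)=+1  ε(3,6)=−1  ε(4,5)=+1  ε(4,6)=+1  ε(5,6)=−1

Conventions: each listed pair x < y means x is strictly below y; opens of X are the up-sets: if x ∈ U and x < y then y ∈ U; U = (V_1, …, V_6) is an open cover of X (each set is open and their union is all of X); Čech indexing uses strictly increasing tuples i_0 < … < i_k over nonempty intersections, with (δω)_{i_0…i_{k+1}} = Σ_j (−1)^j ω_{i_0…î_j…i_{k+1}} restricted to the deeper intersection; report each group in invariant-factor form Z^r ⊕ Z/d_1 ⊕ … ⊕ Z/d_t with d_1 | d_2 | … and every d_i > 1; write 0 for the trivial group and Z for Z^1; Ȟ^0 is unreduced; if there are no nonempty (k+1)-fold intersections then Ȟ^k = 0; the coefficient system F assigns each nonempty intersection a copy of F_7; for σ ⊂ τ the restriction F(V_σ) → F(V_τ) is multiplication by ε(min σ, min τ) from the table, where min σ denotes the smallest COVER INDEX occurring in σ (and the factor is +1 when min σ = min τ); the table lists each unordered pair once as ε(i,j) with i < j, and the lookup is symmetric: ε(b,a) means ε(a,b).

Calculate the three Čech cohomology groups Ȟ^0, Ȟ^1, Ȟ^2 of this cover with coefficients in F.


Ȟ^0 ≅ 0,  Ȟ^1 ≅ 0,  Ȟ^2 ≅ Z/7

cover nerve:
  V12={q1,q3,q18} V13={q1,q9,q15} V14={q4,q9,q27} V15={q19,q21,q27} V16={q14,q18,q19} V23={q1,q12,q13} V24={q6,q11,q22,q29} V25={q2,q13,q22} V26={q5,q11,q18} V34={q7,q9,q26,q31} V35={q13,q16,q33} V36={q20,q26,q33} V45={q10,q22,q27} V46={q11,q26,q28} V56={q17,q19,q33}
  V123={q1} V126={q18} V134={q9} V145={q27} V156={q19} V235={q13} V245={q22} V246={q11} V346={q26} V356={q33}
C dims 6,15,10; δ0: rk_F7 6; δ1: rk_F7 9
Ȟ^0: (6−6)−0=0 ⇒ 0
Ȟ^1: (15−9)−6=0 ⇒ 0
Ȟ^2: (10−0)−9=1 ⇒ Z/7


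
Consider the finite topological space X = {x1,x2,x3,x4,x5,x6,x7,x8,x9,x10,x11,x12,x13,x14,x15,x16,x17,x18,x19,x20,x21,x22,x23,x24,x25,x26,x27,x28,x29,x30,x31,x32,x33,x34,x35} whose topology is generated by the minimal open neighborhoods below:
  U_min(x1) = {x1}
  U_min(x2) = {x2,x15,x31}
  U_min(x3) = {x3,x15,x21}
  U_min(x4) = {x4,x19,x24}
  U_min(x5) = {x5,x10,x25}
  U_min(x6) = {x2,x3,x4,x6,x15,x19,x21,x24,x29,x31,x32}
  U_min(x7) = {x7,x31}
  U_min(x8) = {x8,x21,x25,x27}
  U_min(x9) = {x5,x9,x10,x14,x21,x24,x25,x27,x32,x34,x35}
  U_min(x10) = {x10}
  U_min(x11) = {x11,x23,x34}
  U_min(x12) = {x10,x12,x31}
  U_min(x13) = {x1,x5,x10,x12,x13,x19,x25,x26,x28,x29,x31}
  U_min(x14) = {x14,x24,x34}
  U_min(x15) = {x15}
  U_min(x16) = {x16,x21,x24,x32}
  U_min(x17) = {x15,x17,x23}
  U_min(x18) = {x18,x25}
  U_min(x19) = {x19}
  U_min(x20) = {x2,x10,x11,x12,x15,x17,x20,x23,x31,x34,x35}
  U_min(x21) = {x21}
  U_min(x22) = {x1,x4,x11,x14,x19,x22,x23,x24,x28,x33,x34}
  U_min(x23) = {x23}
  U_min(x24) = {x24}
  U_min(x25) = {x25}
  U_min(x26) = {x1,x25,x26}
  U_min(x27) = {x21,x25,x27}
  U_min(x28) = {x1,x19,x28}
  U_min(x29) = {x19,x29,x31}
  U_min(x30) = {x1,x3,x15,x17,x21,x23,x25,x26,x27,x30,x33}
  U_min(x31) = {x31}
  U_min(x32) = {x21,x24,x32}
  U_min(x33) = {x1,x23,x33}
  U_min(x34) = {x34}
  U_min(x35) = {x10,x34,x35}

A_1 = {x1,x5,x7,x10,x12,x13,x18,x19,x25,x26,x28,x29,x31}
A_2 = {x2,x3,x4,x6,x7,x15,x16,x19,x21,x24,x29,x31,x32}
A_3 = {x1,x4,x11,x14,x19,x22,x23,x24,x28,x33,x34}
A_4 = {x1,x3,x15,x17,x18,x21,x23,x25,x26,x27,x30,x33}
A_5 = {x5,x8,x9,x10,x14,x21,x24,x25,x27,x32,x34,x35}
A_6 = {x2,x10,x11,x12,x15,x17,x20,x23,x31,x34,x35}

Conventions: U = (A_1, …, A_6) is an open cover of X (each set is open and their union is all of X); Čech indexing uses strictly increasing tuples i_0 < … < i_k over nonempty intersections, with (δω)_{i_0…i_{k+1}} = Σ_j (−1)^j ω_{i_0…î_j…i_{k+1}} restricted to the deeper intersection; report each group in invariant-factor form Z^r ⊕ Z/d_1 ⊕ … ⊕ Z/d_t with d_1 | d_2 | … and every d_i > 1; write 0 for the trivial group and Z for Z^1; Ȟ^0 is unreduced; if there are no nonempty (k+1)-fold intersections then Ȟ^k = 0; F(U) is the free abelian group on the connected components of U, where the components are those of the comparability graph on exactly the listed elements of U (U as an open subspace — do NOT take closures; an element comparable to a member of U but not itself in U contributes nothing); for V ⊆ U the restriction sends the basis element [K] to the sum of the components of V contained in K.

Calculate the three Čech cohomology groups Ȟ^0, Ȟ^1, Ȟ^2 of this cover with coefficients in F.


Ȟ^0(U;F) ≅ Z,  Ȟ^1(U;F) ≅ 0,  Ȟ^2(U;F) ≅ Z/2

nonempty overlaps:
  A12={x7,x19,x29,x31} A13={x1,x19,x28} A14={x1,x18,x25,x26} A15={x5,x10,x25} A16={x10,x12,x31} A23={x4,x19,x24} A24={x3,x15,x21} A25={x21,x24,x32} A26={x2,x15,x31} A34={x1,x23,x33} A35={x14,x24,x34} A36={x11,x23,x34} A45={x21,x25,x27} A46={x15,x17,x23} A56={x10,x34,x35}
  A123={x19} A126={x31} A134={x1} A145={x25} A156={x10} A235={x24} A245={x21} A246={x15} A346={x23} A356={x34}
components per intersection:
  A1: {x1,x5,x7,x10,x12,x13,x18,x19,x25,x26,x28,x29,x31}
  A2: {x2,x3,x4,x6,x7,x15,x16,x19,x21,x24,x29,x31,x32}
  A3: {x1,x4,x11,x14,x19,x22,x23,x24,x28,x33,x34}
  A4: {x1,x3,x15,x17,x18,x21,x23,x25,x26,x27,x30,x33}
  A5: {x5,x8,x9,x10,x14,x21,x24,x25,x27,x32,x34,x35}
  A6: {x2,x10,x11,x12,x15,x17,x20,x23,x31,x34,x35}
  A12: {x7,x19,x29,x31}
  A13: {x1,x19,x28}
  A14: {x1,x18,x25,x26}
  A15: {x5,x10,x25}
  A16: {x10,x12,x31}
  A23: {x4,x19,x24}
  A24: {x3,x15,x21}
  A25: {x21,x24,x32}
  A26: {x2,x15,x31}
  A34: {x1,x23,x33}
  A35: {x14,x24,x34}
  A36: {x11,x23,x34}
  A45: {x21,x25,x27}
  A46: {x15,x17,x23}
  A56: {x10,x34,x35}
  A123: {x19}
  A126: {x31}
  A134: {x1}
  A145: {x25}
  A156: {x10}
  A235: {x24}
  A245: {x21}
  A246: {x15}
  A346: {x23}
  A356: {x34}
C dims 6,15,10; δ0: rk 5, SNF 1^5; δ1: rk 10, SNF 1^9·2
degree 0: 6−5−0 = 1 → Ȟ^0 ≅ Z
degree 1: 15−10−5 = 0 → Ȟ^1 ≅ 0
degree 2: 10−0−10 = 0 plus torsion [2] → Ȟ^2 ≅ Z/2


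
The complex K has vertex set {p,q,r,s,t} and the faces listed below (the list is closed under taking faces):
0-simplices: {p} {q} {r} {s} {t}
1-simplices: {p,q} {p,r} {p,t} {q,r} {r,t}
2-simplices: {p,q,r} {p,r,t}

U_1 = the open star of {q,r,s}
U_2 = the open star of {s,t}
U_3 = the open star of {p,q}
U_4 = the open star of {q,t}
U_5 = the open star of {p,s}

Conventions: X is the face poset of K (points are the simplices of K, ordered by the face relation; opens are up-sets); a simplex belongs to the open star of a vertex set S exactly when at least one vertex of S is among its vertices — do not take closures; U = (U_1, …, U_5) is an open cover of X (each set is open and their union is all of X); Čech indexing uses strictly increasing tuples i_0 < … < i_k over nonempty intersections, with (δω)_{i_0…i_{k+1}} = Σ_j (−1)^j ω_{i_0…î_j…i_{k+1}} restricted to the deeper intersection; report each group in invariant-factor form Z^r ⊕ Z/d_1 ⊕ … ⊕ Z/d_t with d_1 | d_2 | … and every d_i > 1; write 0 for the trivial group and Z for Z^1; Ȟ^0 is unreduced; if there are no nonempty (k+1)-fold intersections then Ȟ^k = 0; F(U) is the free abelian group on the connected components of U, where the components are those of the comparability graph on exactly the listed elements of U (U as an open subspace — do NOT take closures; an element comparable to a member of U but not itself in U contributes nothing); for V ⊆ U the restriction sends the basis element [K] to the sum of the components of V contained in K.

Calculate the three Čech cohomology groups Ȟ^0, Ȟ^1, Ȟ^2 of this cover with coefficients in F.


nerve simplices:
  U1={{q},{r},{s},{p,q},{p,r},{q,r},{r,t},{p,q,r},{p,r,t}} U2={{s},{t},{p,t},{r,t},{p,r,t}} U3={{p},{q},{p,q},{p,r},{p,t},{q,r},{p,q,r},{p,r,t}} U4={{q},{t},{p,q},{p,t},{q,r},{r,t},{p,q,r},{p,r,t}} U5={{p},{s},{p,q},{p,r},{p,t},{p,q,r},{p,r,t}}
  U12={{s},{r,t},{p,r,t}} U13={{q},{p,q},{p,r},{q,r},{p,q,r},{p,r,t}} U14={{q},{p,q},{q,r},{r,t},{p,q,r},{p,r,t}} U15={{s},{p,q},{p,r},{p,q,r},{p,r,t}} U23={{p,t},{p,r,t}} U24={{t},{p,t},{r,t},{p,r,t}} U25={{s},{p,t},{p,r,t}} U34={{q},{p,q},{p,t},{q,r},{p,q,r},{p,r,t}} U35={{p},{p,q},{p,r},{p,t},{p,q,r},{p,r,t}} U45={{p,q},{p,t},{p,q,r},{p,r,t}}
  U123={{p,r,t}} U124={{r,t},{p,r,t}} U125={{s},{p,r,t}} U134={{q},{p,q},{q,r},{p,q,r},{p,r,t}} U135={{p,q},{p,r},{p,q,r},{p,r,t}} U145={{p,q},{p,q,r},{p,r,t}} U234={{p,t},{p,r,t}} U235={{p,t},{p,r,t}} U245={{p,t},{p,r,t}} U345={{p,q},{p,t},{p,q,r},{p,r,t}}
  U1234={{p,r,t}} U1235={{p,r,t}} U1245={{p,r,t}} U1345={{p,q},{p,q,r},{p,r,t}} U2345={{p,t},{p,r,t}}
  U12345={{p,r,t}}
components per intersection:
  U1: {{q},{r},{p,q},{p,r},{q,r},{r,t},{p,q,r},{p,r,t}} {{s}}
  U2: {{s}} {{t},{p,t},{r,t},{p,r,t}}
  U3: {{p},{q},{p,q},{p,r},{p,t},{q,r},{p,q,r},{p,r,t}}
  U4: {{q},{p,q},{q,r},{p,q,r}} {{t},{p,t},{r,t},{p,r,t}}
  U5: {{p},{p,q},{p,r},{p,t},{p,q,r},{p,r,t}} {{s}}
  U12: {{s}} {{r,t},{p,r,t}}
  U13: {{q},{p,q},{p,r},{q,r},{p,q,r},{p,r,t}}
  U14: {{q},{p,q},{q,r},{p,q,r}} {{r,t},{p,r,t}}
  U15: {{s}} {{p,q},{p,r},{p,q,r},{p,r,t}}
  U23: {{p,t},{p,r,t}}
  U24: {{t},{p,t},{r,t},{p,r,t}}
  U25: {{s}} {{p,t},{p,r,t}}
  U34: {{q},{p,q},{q,r},{p,q,r}} {{p,t},{p,r,t}}
  U35: {{p},{p,q},{p,r},{p,t},{p,q,r},{p,r,t}}
  U45: {{p,q},{p,q,r}} {{p,t},{p,r,t}}
  U123: {{p,r,t}}
  U124: {{r,t},{p,r,t}}
  U125: {{s}} {{p,r,t}}
  U134: {{q},{p,q},{q,r},{p,q,r}} {{p,r,t}}
  U135: {{p,q},{p,r},{p,q,r},{p,r,t}}
  U145: {{p,q},{p,q,r}} {{p,r,t}}
  U234: {{p,t},{p,r,t}}
  U235: {{p,t},{p,r,t}}
  U245: {{p,t},{p,r,t}}
  U345: {{p,q},{p,q,r}} {{p,t},{p,r,t}}
  U1234: {{p,r,t}}
  U1235: {{p,r,t}}
  U1245: {{p,r,t}}
  U1345: {{p,q},{p,q,r}} {{p,r,t}}
  U2345: {{p,t},{p,r,t}}
  U12345: {{p,r,t}}
C dims 9,16,14,6; δ0: rk 7, SNF 1^7; δ1: rk 9, SNF 1^9; δ2: rk 5, SNF 1^5
degree 0: 9−7−0 = 2 → Ȟ^0 ≅ Z^2
degree 1: 16−9−7 = 0 → Ȟ^1 ≅ 0
degree 2: 14−5−9 = 0 → Ȟ^2 ≅ 0

Ȟ^0 = Z^2, Ȟ^1 = 0, Ȟ^2 = 0


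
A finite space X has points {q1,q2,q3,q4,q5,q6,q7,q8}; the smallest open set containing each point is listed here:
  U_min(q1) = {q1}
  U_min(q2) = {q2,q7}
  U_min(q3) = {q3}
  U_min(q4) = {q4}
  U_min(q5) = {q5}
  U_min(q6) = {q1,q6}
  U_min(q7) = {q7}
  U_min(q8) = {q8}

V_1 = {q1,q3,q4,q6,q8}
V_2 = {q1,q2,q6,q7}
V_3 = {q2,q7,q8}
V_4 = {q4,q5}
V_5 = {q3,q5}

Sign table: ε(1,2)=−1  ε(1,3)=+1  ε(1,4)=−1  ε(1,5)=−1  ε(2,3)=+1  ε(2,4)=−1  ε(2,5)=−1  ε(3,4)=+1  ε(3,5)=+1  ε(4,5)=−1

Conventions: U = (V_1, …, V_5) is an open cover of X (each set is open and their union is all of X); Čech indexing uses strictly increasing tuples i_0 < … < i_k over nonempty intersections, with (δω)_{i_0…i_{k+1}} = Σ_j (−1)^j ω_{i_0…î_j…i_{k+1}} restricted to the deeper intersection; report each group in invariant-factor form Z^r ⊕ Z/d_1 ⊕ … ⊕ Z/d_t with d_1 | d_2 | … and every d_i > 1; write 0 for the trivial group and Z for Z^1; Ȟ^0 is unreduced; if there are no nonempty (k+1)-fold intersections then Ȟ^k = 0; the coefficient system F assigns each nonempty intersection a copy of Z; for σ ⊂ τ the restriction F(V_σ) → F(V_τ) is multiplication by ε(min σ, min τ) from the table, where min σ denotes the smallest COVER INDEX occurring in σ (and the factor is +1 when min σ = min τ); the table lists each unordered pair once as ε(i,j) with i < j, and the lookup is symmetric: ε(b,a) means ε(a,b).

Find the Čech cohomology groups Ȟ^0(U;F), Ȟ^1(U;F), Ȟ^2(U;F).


Ȟ^0 ≅ 0, Ȟ^1 ≅ Z ⊕ Z/2 and Ȟ^2 ≅ 0

cover nerve:
  V12={q1,q6} V13={q8} V14={q4} V15={q3} V23={q2,q7} V45={q5}
C dims 5,6; δ0: rk 5, SNF 1^4·2
Ȟ^0: (5−5)−0=0 ⇒ 0
Ȟ^1: (6−0)−5=1 plus torsion [2] ⇒ Z ⊕ Z/2
Ȟ^2: (0−0)−0=0 ⇒ 0


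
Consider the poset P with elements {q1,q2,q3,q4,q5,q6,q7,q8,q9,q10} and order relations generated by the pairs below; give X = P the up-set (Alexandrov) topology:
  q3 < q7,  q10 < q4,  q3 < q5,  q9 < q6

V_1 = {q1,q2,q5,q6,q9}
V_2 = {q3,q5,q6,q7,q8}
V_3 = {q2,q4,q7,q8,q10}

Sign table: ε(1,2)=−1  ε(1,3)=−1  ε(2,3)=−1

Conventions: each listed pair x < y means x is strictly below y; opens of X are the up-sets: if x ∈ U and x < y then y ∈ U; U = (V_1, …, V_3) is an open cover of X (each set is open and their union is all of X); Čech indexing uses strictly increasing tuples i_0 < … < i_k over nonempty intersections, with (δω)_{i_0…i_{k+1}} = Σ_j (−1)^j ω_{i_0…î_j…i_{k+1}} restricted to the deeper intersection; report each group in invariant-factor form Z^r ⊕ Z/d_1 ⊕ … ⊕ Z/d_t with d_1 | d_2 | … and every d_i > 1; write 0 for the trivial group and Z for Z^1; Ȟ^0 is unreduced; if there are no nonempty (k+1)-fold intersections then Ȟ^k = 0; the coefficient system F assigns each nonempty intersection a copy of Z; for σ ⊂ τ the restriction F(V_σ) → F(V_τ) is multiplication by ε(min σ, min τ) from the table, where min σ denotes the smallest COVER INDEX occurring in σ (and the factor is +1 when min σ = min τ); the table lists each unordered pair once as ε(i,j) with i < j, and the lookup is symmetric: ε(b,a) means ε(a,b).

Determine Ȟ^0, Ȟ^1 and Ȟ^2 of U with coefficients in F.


Ȟ^0(U;F) ≅ 0; Ȟ^1(U;F) ≅ Z/2; Ȟ^2(U;F) ≅ 0

nerve simplices:
  V12={q5,q6} V13={q2} V23={q7,q8}
C dims 3,3; δ0: rk 3, SNF 1^2·2
degree 0: 3−3−0 = 0 → Ȟ^0 ≅ 0
degree 1: 3−0−3 = 0 plus torsion [2] → Ȟ^1 ≅ Z/2
degree 2: 0−0−0 = 0 → Ȟ^2 ≅ 0


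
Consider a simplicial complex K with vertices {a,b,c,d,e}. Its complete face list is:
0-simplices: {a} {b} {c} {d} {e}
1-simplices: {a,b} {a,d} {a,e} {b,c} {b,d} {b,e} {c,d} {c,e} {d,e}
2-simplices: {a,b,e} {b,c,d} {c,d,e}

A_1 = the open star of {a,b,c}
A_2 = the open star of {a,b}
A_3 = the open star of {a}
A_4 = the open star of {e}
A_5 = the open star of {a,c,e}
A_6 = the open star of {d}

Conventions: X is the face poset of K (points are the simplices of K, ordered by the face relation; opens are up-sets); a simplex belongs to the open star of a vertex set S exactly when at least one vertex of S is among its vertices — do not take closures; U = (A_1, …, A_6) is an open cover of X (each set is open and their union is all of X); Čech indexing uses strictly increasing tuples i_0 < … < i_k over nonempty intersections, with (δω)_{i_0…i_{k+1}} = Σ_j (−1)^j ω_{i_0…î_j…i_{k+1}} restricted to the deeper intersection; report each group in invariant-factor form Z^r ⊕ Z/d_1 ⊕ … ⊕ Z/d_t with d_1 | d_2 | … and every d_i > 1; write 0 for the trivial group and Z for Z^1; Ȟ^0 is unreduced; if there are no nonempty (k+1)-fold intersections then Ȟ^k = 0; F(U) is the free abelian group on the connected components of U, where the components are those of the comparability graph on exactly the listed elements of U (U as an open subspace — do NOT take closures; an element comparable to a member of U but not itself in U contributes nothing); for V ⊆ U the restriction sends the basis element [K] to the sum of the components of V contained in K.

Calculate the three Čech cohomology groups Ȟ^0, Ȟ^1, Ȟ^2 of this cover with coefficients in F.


Ȟ^0 = Z,  Ȟ^1 = Z^2,  Ȟ^2 = 0

nerve simplices:
  A1={{a},{b},{c},{a,b},{a,d},{a,e},{b,c},{b,d},{b,e},{c,d},{c,e},{a,b,e},{b,c,d},{c,d,e}} A2={{a},{b},{a,b},{a,d},{a,e},{b,c},{b,d},{b,e},{a,b,e},{b,c,d}} A3={{a},{a,b},{a,d},{a,e},{a,b,e}} A4={{e},{a,e},{b,e},{c,e},{d,e},{a,b,e},{c,d,e}} A5={{a},{c},{e},{a,b},{a,d},{a,e},{b,c},{b,e},{c,d},{c,e},{d,e},{a,b,e},{b,c,d},{c,d,e}} A6={{d},{a,d},{b,d},{c,d},{d,e},{b,c,d},{c,d,e}}
  A12={{a},{b},{a,b},{a,d},{a,e},{b,c},{b,d},{b,e},{a,b,e},{b,c,d}} A13={{a},{a,b},{a,d},{a,e},{a,b,e}} A14={{a,e},{b,e},{c,e},{a,b,e},{c,d,e}} A15={{a},{c},{a,b},{a,d},{a,e},{b,c},{b,e},{c,d},{c,e},{a,b,e},{b,c,d},{c,d,e}} A16={{a,d},{b,d},{c,d},{b,c,d},{c,d,e}} A23={{a},{a,b},{a,d},{a,e},{a,b,e}} A24={{a,e},{b,e},{a,b,e}} A25={{a},{a,b},{a,d},{a,e},{b,c},{b,e},{a,b,e},{b,c,d}} A26={{a,d},{b,d},{b,c,d}} A34={{a,e},{a,b,e}} A35={{a},{a,b},{a,d},{a,e},{a,b,e}} A36={{a,d}} A45={{e},{a,e},{b,e},{c,e},{d,e},{a,b,e},{c,d,e}} A46={{d,e},{c,d,e}} A56={{a,d},{c,d},{d,e},{b,c,d},{c,d,e}}
  A123={{a},{a,b},{a,d},{a,e},{a,b,e}} A124={{a,e},{b,e},{a,b,e}} A125={{a},{a,b},{a,d},{a,e},{b,c},{b,e},{a,b,e},{b,c,d}} A126={{a,d},{b,d},{b,c,d}} A134={{a,e},{a,b,e}} A135={{a},{a,b},{a,d},{a,e},{a,b,e}} A136={{a,d}} A145={{a,e},{b,e},{c,e},{a,b,e},{c,d,e}} A146={{c,d,e}} A156={{a,d},{c,d},{b,c,d},{c,d,e}} A234={{a,e},{a,b,e}} A235={{a},{a,b},{a,d},{a,e},{a,b,e}} A236={{a,d}} A245={{a,e},{b,e},{a,b,e}} A256={{a,d},{b,c,d}} A345={{a,e},{a,b,e}} A356={{a,d}} A456={{d,e},{c,d,e}}
  A1234={{a,e},{a,b,e}} A1235={{a},{a,b},{a,d},{a,e},{a,b,e}} A1236={{a,d}} A1245={{a,e},{b,e},{a,b,e}} A1256={{a,d},{b,c,d}} A1345={{a,e},{a,b,e}} A1356={{a,d}} A1456={{c,d,e}} A2345={{a,e},{a,b,e}} A2356={{a,d}}
  A12345={{a,e},{a,b,e}} A12356={{a,d}}
components per intersection:
  A1: {{a},{b},{c},{a,b},{a,d},{a,e},{b,c},{b,d},{b,e},{c,d},{c,e},{a,b,e},{b,c,d},{c,d,e}}
  A2: {{a},{b},{a,b},{a,d},{a,e},{b,c},{b,d},{b,e},{a,b,e},{b,c,d}}
  A3: {{a},{a,b},{a,d},{a,e},{a,b,e}}
  A4: {{e},{a,e},{b,e},{c,e},{d,e},{a,b,e},{c,d,e}}
  A5: {{a},{c},{e},{a,b},{a,d},{a,e},{b,c},{b,e},{c,d},{c,e},{d,e},{a,b,e},{b,c,d},{c,d,e}}
  A6: {{d},{a,d},{b,d},{c,d},{d,e},{b,c,d},{c,d,e}}
  A12: {{a},{b},{a,b},{a,d},{a,e},{b,c},{b,d},{b,e},{a,b,e},{b,c,d}}
  A13: {{a},{a,b},{a,d},{a,e},{a,b,e}}
  A14: {{a,e},{b,e},{a,b,e}} {{c,e},{c,d,e}}
  A15: {{a},{a,b},{a,d},{a,e},{b,e},{a,b,e}} {{c},{b,c},{c,d},{c,e},{b,c,d},{c,d,e}}
  A16: {{a,d}} {{b,d},{c,d},{b,c,d},{c,d,e}}
  A23: {{a},{a,b},{a,d},{a,e},{a,b,e}}
  A24: {{a,e},{b,e},{a,b,e}}
  A25: {{a},{a,b},{a,d},{a,e},{b,e},{a,b,e}} {{b,c},{b,c,d}}
  A26: {{a,d}} {{b,d},{b,c,d}}
  A34: {{a,e},{a,b,e}}
  A35: {{a},{a,b},{a,d},{a,e},{a,b,e}}
  A36: {{a,d}}
  A45: {{e},{a,e},{b,e},{c,e},{d,e},{a,b,e},{c,d,e}}
  A46: {{d,e},{c,d,e}}
  A56: {{a,d}} {{c,d},{d,e},{b,c,d},{c,d,e}}
  A123: {{a},{a,b},{a,d},{a,e},{a,b,e}}
  A124: {{a,e},{b,e},{a,b,e}}
  A125: {{a},{a,b},{a,d},{a,e},{b,e},{a,b,e}} {{b,c},{b,c,d}}
  A126: {{a,d}} {{b,d},{b,c,d}}
  A134: {{a,e},{a,b,e}}
  A135: {{a},{a,b},{a,d},{a,e},{a,b,e}}
  A136: {{a,d}}
  A145: {{a,e},{b,e},{a,b,e}} {{c,e},{c,d,e}}
  A146: {{c,d,e}}
  A156: {{a,d}} {{c,d},{b,c,d},{c,d,e}}
  A234: {{a,e},{a,b,e}}
  A235: {{a},{a,b},{a,d},{a,e},{a,b,e}}
  A236: {{a,d}}
  A245: {{a,e},{b,e},{a,b,e}}
  A256: {{a,d}} {{b,c,d}}
  A345: {{a,e},{a,b,e}}
  A356: {{a,d}}
  A456: {{d,e},{c,d,e}}
  A1234: {{a,e},{a,b,e}}
  A1235: {{a},{a,b},{a,d},{a,e},{a,b,e}}
  A1236: {{a,d}}
  A1245: {{a,e},{b,e},{a,b,e}}
  A1256: {{a,d}} {{b,c,d}}
  A1345: {{a,e},{a,b,e}}
  A1356: {{a,d}}
  A1456: {{c,d,e}}
  A2345: {{a,e},{a,b,e}}
  A2356: {{a,d}}
  A12345: {{a,e},{a,b,e}}
  A12356: {{a,d}}
C dims 6,21,23,11; δ0: rk 5, SNF 1^5; δ1: rk 14, SNF 1^14; δ2: rk 9, SNF 1^9
degree 0: 6−5−0 = 1 → Ȟ^0 ≅ Z
degree 1: 21−14−5 = 2 → Ȟ^1 ≅ Z^2
degree 2: 23−9−14 = 0 → Ȟ^2 ≅ 0
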